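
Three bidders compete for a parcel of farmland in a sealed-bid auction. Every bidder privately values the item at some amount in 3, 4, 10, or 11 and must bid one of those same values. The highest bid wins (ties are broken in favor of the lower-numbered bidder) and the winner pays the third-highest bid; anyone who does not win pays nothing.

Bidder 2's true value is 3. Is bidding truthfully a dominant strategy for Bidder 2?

Yes

Check each profile of the others' bids and compare truth against every alternative bid.
Others bid (3, 3): truth gives 0, best alternative gives 0.
Others bid (3, 4): truth gives 0, best alternative gives 0.
Others bid (3, 10): truth gives 0, best alternative gives 0.
Others bid (3, 11): truth gives 0, best alternative gives 0.
Others bid (4, 3): truth gives 0, best alternative gives 0.
Others bid (4, 4): truth gives 0, best alternative gives 0.
(Remaining 10 profiles checked similarly; truth is weakly best in each.)
In every case the truthful bid is at least as good as any alternative, so it is a dominant strategy.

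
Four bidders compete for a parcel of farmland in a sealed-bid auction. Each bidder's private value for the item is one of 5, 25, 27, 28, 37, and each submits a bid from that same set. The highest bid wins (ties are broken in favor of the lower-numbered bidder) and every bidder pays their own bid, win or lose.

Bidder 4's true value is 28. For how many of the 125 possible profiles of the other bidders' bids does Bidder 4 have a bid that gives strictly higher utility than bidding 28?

106

Others bid (5, 5, 5): truth gives 0; bid 25 gives 3 > 0. Violating.
Others bid (5, 5, 25): truth gives 0; bid 27 gives 1 > 0. Violating.
Others bid (5, 5, 28): truth gives -28; bid 5 gives -5 > -28. Violating.
Others bid (5, 5, 37): truth gives -28; bid 5 gives -5 > -28. Violating.
Others bid (5, 5, 27): truth gives 0; no alternative beats it.
Others bid (5, 25, 27): truth gives 0; no alternative beats it.
(Checking all 125 profiles: 106 have a profitable deviation, 19 do not.)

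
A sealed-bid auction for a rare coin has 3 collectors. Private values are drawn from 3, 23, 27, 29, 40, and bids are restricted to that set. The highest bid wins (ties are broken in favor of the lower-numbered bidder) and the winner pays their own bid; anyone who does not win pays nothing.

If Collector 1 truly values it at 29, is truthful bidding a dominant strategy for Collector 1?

No

Consider the case where Collector 2 bids 3 and Collector 3 bids 3.
Truthful bid 29: wins, pays 29, utility 29 - 29 = 0.
Bid 3 instead: wins, pays 3, utility 29 - 3 = 26.
Since 26 > 0, bidding 3 is strictly better here, so truthful bidding is not dominant.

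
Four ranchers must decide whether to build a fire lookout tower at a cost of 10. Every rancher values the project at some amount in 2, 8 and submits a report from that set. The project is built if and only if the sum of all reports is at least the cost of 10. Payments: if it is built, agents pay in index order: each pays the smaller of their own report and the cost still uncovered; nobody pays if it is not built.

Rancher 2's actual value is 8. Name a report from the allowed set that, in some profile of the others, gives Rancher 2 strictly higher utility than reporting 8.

2

Suppose Rancher 1 reports 2, Rancher 3 reports 2 and Rancher 4 reports 8.
Report 8: project built, pays 8, utility 8 - 8 = 0.
Report 2: project built, pays 2, utility 8 - 2 = 6.
So reporting 2 beats truth here (6 > 0).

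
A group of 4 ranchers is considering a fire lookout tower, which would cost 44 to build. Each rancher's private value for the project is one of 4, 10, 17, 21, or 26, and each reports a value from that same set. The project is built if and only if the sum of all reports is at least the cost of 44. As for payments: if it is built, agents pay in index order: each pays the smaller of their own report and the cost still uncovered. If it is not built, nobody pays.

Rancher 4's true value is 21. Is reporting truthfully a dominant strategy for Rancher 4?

Yes

Check each profile of the others' reports and compare truth against every alternative report.
Others report (4, 17, 26): truth gives 21, best alternative gives 21.
Others report (4, 21, 21): truth gives 21, best alternative gives 21.
Others report (4, 21, 26): truth gives 21, best alternative gives 21.
Others report (4, 26, 17): truth gives 21, best alternative gives 21.
Others report (4, 26, 21): truth gives 21, best alternative gives 21.
Others report (4, 26, 26): truth gives 21, best alternative gives 21.
(Remaining 119 profiles checked similarly; truth is weakly best in each.)
In every case the truthful report is at least as good as any alternative, so it is a dominant strategy.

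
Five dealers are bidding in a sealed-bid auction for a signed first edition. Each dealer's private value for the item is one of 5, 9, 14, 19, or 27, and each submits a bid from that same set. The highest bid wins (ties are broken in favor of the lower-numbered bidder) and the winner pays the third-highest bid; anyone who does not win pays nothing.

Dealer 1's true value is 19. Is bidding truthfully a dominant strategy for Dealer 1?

Consider the case where Dealer 2 bids 5, Dealer 3 bids 5, Dealer 4 bids 5 and Dealer 5 bids 27.
Truthful bid 19: loses, pays 0, utility 0.
Bid 27 instead: wins, pays 5, utility 19 - 5 = 14.
Since 14 > 0, bidding 27 is strictly better here, so truthful bidding is not dominant.

No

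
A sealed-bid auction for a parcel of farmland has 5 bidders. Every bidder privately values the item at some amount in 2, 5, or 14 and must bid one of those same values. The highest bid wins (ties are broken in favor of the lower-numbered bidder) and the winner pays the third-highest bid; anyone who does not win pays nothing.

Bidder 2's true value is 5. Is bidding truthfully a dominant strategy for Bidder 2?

Consider the case where Bidder 1 bids 2, Bidder 3 bids 2, Bidder 4 bids 2 and Bidder 5 bids 14.
Truthful bid 5: loses, pays 0, utility 0.
Bid 14 instead: wins, pays 2, utility 5 - 2 = 3.
Since 3 > 0, bidding 14 is strictly better here, so truthful bidding is not dominant.

No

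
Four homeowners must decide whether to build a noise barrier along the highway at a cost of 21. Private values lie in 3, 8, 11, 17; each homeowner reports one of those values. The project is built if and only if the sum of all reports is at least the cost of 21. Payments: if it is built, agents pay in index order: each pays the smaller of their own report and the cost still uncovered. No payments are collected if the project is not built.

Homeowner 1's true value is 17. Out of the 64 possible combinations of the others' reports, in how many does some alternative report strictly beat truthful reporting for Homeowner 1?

63

Others report (3, 3, 8): truth gives 0; report 8 gives 9 > 0. Violating.
Others report (3, 3, 11): truth gives 0; report 8 gives 9 > 0. Violating.
Others report (3, 3, 17): truth gives 0; report 3 gives 14 > 0. Violating.
Others report (3, 8, 3): truth gives 0; report 8 gives 9 > 0. Violating.
Others report (3, 3, 3): truth gives 0; no alternative beats it.
(Checking all 64 profiles: 63 have a profitable deviation, 1 does not.)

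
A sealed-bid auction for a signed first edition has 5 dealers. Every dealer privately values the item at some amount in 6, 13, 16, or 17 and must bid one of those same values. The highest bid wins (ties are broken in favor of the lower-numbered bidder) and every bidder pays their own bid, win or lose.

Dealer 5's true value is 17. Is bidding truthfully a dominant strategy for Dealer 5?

No

Consider the case where Dealer 1 bids 6, Dealer 2 bids 6, Dealer 3 bids 6 and Dealer 4 bids 6.
Truthful bid 17: wins, pays 17, utility 17 - 17 = 0.
Bid 13 instead: wins, pays 13, utility 17 - 13 = 4.
Since 4 > 0, bidding 13 is strictly better here, so truthful bidding is not dominant.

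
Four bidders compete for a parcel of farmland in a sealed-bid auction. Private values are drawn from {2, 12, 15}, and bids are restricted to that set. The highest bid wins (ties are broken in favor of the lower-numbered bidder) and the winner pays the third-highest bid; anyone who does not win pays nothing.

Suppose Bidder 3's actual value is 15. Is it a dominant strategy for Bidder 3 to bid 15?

Check each profile of the others' bids and compare truth against every alternative bid.
Others bid (2, 2, 15): truth gives 13, best alternative gives 0.
Others bid (2, 12, 2): truth gives 13, best alternative gives 0.
Others bid (12, 2, 2): truth gives 13, best alternative gives 0.
Others bid (2, 12, 12): truth gives 3, best alternative gives 0.
Others bid (2, 12, 15): truth gives 3, best alternative gives 0.
Others bid (12, 2, 12): truth gives 3, best alternative gives 0.
(Remaining 21 profiles checked similarly; truth is weakly best in each.)
In every case the truthful bid is at least as good as any alternative, so it is a dominant strategy.

Yes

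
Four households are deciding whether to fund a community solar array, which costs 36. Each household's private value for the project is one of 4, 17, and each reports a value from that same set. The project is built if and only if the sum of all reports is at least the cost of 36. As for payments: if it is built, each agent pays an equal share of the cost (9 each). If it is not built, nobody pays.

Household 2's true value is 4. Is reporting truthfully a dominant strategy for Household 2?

Check each profile of the others' reports and compare truth against every alternative report.
Others report (4, 4, 17): truth gives 0, best alternative gives -5.
Others report (4, 17, 4): truth gives 0, best alternative gives -5.
Others report (17, 4, 4): truth gives 0, best alternative gives -5.
Others report (4, 17, 17): truth gives -5, best alternative gives -5.
Others report (17, 4, 17): truth gives -5, best alternative gives -5.
Others report (17, 17, 4): truth gives -5, best alternative gives -5.
(Remaining 2 profiles checked similarly; truth is weakly best in each.)
In every case the truthful report is at least as good as any alternative, so it is a dominant strategy.

Yes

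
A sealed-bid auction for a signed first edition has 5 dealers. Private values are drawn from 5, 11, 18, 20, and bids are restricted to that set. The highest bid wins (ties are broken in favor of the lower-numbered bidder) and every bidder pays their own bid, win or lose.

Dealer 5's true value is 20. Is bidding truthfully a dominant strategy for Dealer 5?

Consider the case where Dealer 1 bids 5, Dealer 2 bids 5, Dealer 3 bids 5 and Dealer 4 bids 5.
Truthful bid 20: wins, pays 20, utility 20 - 20 = 0.
Bid 11 instead: wins, pays 11, utility 20 - 11 = 9.
Since 9 > 0, bidding 11 is strictly better here, so truthful bidding is not dominant.

No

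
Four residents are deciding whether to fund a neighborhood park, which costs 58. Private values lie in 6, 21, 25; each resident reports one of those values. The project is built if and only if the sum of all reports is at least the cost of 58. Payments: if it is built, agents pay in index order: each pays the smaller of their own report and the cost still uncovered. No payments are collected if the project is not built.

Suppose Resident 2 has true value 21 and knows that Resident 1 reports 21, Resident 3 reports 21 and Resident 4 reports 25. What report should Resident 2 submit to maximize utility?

6

Report 6: project built, pays 6, utility 21 - 6 = 15.
Report 21: project built, pays 21, utility 21 - 21 = 0.
Report 25: project built, pays 25, utility 21 - 25 = -4.
The best choice is 6 with utility 15.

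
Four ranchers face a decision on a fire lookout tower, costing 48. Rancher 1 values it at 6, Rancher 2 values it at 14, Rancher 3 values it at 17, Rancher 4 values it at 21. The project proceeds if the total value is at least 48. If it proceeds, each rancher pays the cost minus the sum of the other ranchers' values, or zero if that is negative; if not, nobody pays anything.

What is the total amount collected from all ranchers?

22

Total value 58 ≥ cost 48, so it is built.
Rancher 1: others sum to 52; max(0, 48 - 52) = 0.
Rancher 2: others sum to 44; max(0, 48 - 44) = 4.
Rancher 3: others sum to 41; max(0, 48 - 41) = 7.
Rancher 4: others sum to 37; max(0, 48 - 37) = 11.
Total collected = 0 + 4 + 7 + 11 = 22.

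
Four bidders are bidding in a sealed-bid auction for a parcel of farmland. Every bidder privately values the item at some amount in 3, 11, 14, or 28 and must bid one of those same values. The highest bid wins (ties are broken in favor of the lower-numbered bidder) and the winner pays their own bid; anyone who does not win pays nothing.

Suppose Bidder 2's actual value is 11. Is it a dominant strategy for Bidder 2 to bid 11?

Check each profile of the others' bids and compare truth against every alternative bid.
Others bid (3, 3, 3): truth gives 0, best alternative gives 0.
Others bid (3, 3, 11): truth gives 0, best alternative gives 0.
Others bid (3, 3, 14): truth gives 0, best alternative gives 0.
Others bid (3, 3, 28): truth gives 0, best alternative gives 0.
Others bid (3, 11, 3): truth gives 0, best alternative gives 0.
Others bid (3, 11, 11): truth gives 0, best alternative gives 0.
(Remaining 58 profiles checked similarly; truth is weakly best in each.)
In every case the truthful bid is at least as good as any alternative, so it is a dominant strategy.

Yes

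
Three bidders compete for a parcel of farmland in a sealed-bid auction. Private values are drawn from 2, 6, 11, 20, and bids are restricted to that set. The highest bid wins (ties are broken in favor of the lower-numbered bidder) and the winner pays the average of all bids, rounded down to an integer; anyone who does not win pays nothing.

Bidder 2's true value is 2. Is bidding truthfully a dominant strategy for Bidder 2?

Yes

Check each profile of the others' bids and compare truth against every alternative bid.
Others bid (2, 6): truth gives 0, best alternative gives -2.
Others bid (2, 2): truth gives 0, best alternative gives -1.
Others bid (2, 11): truth gives 0, best alternative gives 0.
Others bid (2, 20): truth gives 0, best alternative gives 0.
Others bid (6, 2): truth gives 0, best alternative gives 0.
Others bid (6, 6): truth gives 0, best alternative gives 0.
(Remaining 10 profiles checked similarly; truth is weakly best in each.)
In every case the truthful bid is at least as good as any alternative, so it is a dominant strategy.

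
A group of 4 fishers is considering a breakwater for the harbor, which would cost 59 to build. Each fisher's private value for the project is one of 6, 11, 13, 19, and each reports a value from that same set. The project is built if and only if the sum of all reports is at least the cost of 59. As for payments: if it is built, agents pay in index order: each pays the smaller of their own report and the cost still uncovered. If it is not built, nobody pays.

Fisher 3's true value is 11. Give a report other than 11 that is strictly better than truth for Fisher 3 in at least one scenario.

Suppose Fisher 1 reports 19, Fisher 2 reports 19 and Fisher 4 reports 19.
Report 11: project built, pays 11, utility 11 - 11 = 0.
Report 6: project built, pays 6, utility 11 - 6 = 5.
So reporting 6 beats truth here (5 > 0).

6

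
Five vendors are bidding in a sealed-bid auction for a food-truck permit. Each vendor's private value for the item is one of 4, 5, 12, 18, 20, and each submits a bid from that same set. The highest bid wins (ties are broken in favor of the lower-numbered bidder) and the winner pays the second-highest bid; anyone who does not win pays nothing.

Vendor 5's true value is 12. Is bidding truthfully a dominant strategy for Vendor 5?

Check each profile of the others' bids and compare truth against every alternative bid.
Others bid (4, 4, 4, 4): truth gives 8, best alternative gives 8.
Others bid (4, 4, 4, 5): truth gives 7, best alternative gives 7.
Others bid (4, 4, 5, 4): truth gives 7, best alternative gives 7.
Others bid (4, 4, 5, 5): truth gives 7, best alternative gives 7.
Others bid (4, 5, 4, 4): truth gives 7, best alternative gives 7.
Others bid (4, 5, 4, 5): truth gives 7, best alternative gives 7.
(Remaining 619 profiles checked similarly; truth is weakly best in each.)
In every case the truthful bid is at least as good as any alternative, so it is a dominant strategy.

Yes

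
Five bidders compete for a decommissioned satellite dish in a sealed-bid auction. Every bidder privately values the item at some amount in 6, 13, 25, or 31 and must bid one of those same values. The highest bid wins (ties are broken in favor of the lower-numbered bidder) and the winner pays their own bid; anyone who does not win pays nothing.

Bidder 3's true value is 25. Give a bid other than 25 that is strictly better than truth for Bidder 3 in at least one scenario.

Suppose Bidder 1 bids 6, Bidder 2 bids 6, Bidder 4 bids 6 and Bidder 5 bids 6.
Bid 25: wins, pays 25, utility 25 - 25 = 0.
Bid 13: wins, pays 13, utility 25 - 13 = 12.
So bidding 13 beats truth here (12 > 0).

13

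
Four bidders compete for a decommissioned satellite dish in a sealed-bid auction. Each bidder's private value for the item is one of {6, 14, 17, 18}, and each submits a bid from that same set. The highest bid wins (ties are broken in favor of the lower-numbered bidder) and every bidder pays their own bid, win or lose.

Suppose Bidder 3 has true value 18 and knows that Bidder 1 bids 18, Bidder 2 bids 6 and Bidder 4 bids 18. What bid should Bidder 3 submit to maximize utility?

6

Bid 6: loses but pays 6, utility -6.
Bid 14: loses but pays 14, utility -14.
Bid 17: loses but pays 17, utility -17.
Bid 18: loses but pays 18, utility -18.
The best choice is 6 with utility -6.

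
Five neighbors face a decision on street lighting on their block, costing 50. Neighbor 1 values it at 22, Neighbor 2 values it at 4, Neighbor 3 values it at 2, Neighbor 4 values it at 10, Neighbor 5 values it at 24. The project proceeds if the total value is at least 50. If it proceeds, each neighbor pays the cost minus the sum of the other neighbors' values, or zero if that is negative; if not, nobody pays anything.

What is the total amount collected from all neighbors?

22

Total value 62 ≥ cost 50, so it is built.
Neighbor 1: others sum to 40; max(0, 50 - 40) = 10.
Neighbor 2: others sum to 58; max(0, 50 - 58) = 0.
Neighbor 3: others sum to 60; max(0, 50 - 60) = 0.
Neighbor 4: others sum to 52; max(0, 50 - 52) = 0.
Neighbor 5: others sum to 38; max(0, 50 - 38) = 12.
Total collected = 10 + 0 + 0 + 0 + 12 = 22.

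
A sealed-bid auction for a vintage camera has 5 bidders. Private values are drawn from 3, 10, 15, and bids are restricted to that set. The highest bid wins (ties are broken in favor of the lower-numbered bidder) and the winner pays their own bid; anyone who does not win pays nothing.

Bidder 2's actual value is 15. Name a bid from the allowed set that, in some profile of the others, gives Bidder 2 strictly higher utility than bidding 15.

10

Suppose Bidder 1 bids 3, Bidder 3 bids 3, Bidder 4 bids 3 and Bidder 5 bids 3.
Bid 15: wins, pays 15, utility 15 - 15 = 0.
Bid 10: wins, pays 10, utility 15 - 10 = 5.
So bidding 10 beats truth here (5 > 0).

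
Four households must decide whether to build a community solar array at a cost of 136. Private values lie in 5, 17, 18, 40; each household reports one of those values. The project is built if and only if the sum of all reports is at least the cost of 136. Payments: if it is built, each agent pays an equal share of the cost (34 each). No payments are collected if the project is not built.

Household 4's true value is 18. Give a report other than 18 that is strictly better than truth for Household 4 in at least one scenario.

Suppose Household 1 reports 40, Household 2 reports 40 and Household 3 reports 40.
Report 18: project built, pays 34, utility 18 - 34 = -16.
Report 5: project not built, utility 0.
So reporting 5 beats truth here (0 > -16).

5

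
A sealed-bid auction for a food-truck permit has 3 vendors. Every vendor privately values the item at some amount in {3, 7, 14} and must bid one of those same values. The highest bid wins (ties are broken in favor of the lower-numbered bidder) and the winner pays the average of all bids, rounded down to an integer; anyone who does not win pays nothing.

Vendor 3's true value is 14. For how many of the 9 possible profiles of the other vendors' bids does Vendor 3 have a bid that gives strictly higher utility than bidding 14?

1

Others bid (3, 3): truth gives 8; bid 7 gives 10 > 8. Violating.
Others bid (3, 7): truth gives 6; no alternative beats it.
Others bid (3, 14): truth gives 0; no alternative beats it.
(Checking all 9 profiles: 1 has a profitable deviation, 8 do not.)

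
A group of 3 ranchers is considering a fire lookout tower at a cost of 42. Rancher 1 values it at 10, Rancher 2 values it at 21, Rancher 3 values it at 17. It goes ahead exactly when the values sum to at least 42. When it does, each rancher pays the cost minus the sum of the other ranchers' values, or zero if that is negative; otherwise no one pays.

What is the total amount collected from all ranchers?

Total value 48 ≥ cost 42, so it is built.
Rancher 1: others sum to 38; max(0, 42 - 38) = 4.
Rancher 2: others sum to 27; max(0, 42 - 27) = 15.
Rancher 3: others sum to 31; max(0, 42 - 31) = 11.
Total collected = 4 + 15 + 11 = 30.

30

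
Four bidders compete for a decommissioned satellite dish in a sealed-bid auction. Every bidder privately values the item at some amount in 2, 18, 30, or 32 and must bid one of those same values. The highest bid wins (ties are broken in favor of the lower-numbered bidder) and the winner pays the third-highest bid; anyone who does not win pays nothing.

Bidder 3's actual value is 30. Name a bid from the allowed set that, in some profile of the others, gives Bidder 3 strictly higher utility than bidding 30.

32

Suppose Bidder 1 bids 2, Bidder 2 bids 2 and Bidder 4 bids 32.
Bid 30: loses, pays 0, utility 0.
Bid 32: wins, pays 2, utility 30 - 2 = 28.
So bidding 32 beats truth here (28 > 0).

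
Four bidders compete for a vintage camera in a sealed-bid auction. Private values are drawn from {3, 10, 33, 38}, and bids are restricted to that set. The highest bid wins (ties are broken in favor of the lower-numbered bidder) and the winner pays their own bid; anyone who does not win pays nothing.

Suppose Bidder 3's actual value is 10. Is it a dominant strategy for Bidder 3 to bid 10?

Check each profile of the others' bids and compare truth against every alternative bid.
Others bid (3, 3, 3): truth gives 0, best alternative gives 0.
Others bid (3, 3, 10): truth gives 0, best alternative gives 0.
Others bid (3, 3, 33): truth gives 0, best alternative gives 0.
Others bid (3, 3, 38): truth gives 0, best alternative gives 0.
Others bid (3, 10, 3): truth gives 0, best alternative gives 0.
Others bid (3, 10, 10): truth gives 0, best alternative gives 0.
(Remaining 58 profiles checked similarly; truth is weakly best in each.)
In every case the truthful bid is at least as good as any alternative, so it is a dominant strategy.

Yes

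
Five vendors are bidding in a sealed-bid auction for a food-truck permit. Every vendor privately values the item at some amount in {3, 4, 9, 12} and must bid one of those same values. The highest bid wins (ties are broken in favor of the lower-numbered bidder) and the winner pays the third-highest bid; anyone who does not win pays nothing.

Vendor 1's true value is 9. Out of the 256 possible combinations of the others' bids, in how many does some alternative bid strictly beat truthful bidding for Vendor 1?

32

Others bid (3, 3, 3, 12): truth gives 0; bid 12 gives 6 > 0. Violating.
Others bid (3, 3, 4, 12): truth gives 0; bid 12 gives 5 > 0. Violating.
Others bid (3, 3, 12, 3): truth gives 0; bid 12 gives 6 > 0. Violating.
Others bid (3, 3, 12, 4): truth gives 0; bid 12 gives 5 > 0. Violating.
Others bid (3, 3, 3, 3): truth gives 6; no alternative beats it.
Others bid (3, 3, 3, 4): truth gives 6; no alternative beats it.
(Checking all 256 profiles: 32 have a profitable deviation, 224 do not.)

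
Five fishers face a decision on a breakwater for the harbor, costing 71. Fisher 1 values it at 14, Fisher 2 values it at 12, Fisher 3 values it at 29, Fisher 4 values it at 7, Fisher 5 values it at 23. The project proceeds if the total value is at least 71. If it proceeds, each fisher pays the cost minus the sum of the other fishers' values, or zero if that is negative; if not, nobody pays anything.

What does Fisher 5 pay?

9

Total value 85 ≥ cost 71, so the project is built.
The other fishers' values sum to 62.
Cost minus that sum is 71 - 62 = 9.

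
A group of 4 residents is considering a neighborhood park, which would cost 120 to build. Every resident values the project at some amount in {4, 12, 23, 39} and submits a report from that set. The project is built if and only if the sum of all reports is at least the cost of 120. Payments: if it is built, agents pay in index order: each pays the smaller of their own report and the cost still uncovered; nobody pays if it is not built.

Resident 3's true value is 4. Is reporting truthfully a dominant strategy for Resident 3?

Check each profile of the others' reports and compare truth against every alternative report.
Others report (39, 39, 39): truth gives 0, best alternative gives -8.
Others report (4, 4, 4): truth gives 0, best alternative gives 0.
Others report (4, 4, 12): truth gives 0, best alternative gives 0.
Others report (4, 4, 23): truth gives 0, best alternative gives 0.
Others report (4, 4, 39): truth gives 0, best alternative gives 0.
Others report (4, 12, 4): truth gives 0, best alternative gives 0.
(Remaining 58 profiles checked similarly; truth is weakly best in each.)
In every case the truthful report is at least as good as any alternative, so it is a dominant strategy.

Yes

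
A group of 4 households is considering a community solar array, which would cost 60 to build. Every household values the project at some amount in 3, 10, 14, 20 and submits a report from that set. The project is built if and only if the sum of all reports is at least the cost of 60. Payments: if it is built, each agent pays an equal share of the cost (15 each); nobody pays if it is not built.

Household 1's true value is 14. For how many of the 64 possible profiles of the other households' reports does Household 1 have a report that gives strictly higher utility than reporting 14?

Others report (10, 20, 20): truth gives -1; report 3 gives 0 > -1. Violating.
Others report (14, 14, 20): truth gives -1; report 3 gives 0 > -1. Violating.
Others report (14, 20, 14): truth gives -1; report 3 gives 0 > -1. Violating.
Others report (14, 20, 20): truth gives -1; report 3 gives 0 > -1. Violating.
Others report (3, 3, 3): truth gives 0; no alternative beats it.
Others report (3, 3, 10): truth gives 0; no alternative beats it.
(Checking all 64 profiles: 9 have a profitable deviation, 55 do not.)

9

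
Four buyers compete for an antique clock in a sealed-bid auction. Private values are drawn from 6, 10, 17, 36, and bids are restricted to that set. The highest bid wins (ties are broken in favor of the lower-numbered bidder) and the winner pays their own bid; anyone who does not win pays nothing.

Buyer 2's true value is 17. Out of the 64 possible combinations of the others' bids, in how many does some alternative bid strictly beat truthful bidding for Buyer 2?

Others bid (6, 6, 6): truth gives 0; bid 10 gives 7 > 0. Violating.
Others bid (6, 6, 10): truth gives 0; bid 10 gives 7 > 0. Violating.
Others bid (6, 10, 6): truth gives 0; bid 10 gives 7 > 0. Violating.
Others bid (6, 10, 10): truth gives 0; bid 10 gives 7 > 0. Violating.
Others bid (6, 6, 17): truth gives 0; no alternative beats it.
Others bid (6, 6, 36): truth gives 0; no alternative beats it.
(Checking all 64 profiles: 4 have a profitable deviation, 60 do not.)

4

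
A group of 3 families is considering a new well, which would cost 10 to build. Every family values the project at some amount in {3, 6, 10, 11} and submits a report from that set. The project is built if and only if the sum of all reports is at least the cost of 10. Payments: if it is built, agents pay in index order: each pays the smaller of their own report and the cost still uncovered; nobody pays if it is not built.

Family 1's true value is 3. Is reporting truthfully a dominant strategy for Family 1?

Check each profile of the others' reports and compare truth against every alternative report.
Others report (3, 3): truth gives 0, best alternative gives -3.
Others report (3, 6): truth gives 0, best alternative gives -3.
Others report (3, 10): truth gives 0, best alternative gives -3.
Others report (3, 11): truth gives 0, best alternative gives -3.
Others report (6, 3): truth gives 0, best alternative gives -3.
Others report (6, 6): truth gives 0, best alternative gives -3.
(Remaining 10 profiles checked similarly; truth is weakly best in each.)
In every case the truthful report is at least as good as any alternative, so it is a dominant strategy.

Yes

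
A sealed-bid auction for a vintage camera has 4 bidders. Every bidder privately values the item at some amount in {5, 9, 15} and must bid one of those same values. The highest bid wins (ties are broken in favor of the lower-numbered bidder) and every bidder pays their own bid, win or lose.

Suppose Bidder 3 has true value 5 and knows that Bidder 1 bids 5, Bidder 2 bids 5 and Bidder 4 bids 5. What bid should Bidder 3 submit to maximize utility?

Bid 5: loses but pays 5, utility -5.
Bid 9: wins, pays 9, utility 5 - 9 = -4.
Bid 15: wins, pays 15, utility 5 - 15 = -10.
The best choice is 9 with utility -4.

9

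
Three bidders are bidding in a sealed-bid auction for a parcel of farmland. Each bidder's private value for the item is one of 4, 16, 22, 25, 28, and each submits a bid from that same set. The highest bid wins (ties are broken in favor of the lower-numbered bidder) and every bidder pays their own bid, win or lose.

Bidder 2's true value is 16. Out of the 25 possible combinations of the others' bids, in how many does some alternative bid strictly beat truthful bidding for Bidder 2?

23

Others bid (4, 22): truth gives -16; bid 4 gives -4 > -16. Violating.
Others bid (4, 25): truth gives -16; bid 4 gives -4 > -16. Violating.
Others bid (4, 28): truth gives -16; bid 4 gives -4 > -16. Violating.
Others bid (16, 4): truth gives -16; bid 4 gives -4 > -16. Violating.
Others bid (4, 4): truth gives 0; no alternative beats it.
Others bid (4, 16): truth gives 0; no alternative beats it.
(Checking all 25 profiles: 23 have a profitable deviation, 2 do not.)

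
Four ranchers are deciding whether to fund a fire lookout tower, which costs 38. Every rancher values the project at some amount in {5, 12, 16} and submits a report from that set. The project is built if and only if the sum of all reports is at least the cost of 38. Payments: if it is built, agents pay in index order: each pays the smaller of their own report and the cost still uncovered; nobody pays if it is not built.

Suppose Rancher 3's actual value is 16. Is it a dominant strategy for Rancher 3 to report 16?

No

Consider the case where Rancher 1 reports 5, Rancher 2 reports 5 and Rancher 4 reports 16.
Truthful report 16: project built, pays 16, utility 16 - 16 = 0.
Report 12 instead: project built, pays 12, utility 16 - 12 = 4.
Since 4 > 0, reporting 12 is strictly better here, so truthful reporting is not dominant.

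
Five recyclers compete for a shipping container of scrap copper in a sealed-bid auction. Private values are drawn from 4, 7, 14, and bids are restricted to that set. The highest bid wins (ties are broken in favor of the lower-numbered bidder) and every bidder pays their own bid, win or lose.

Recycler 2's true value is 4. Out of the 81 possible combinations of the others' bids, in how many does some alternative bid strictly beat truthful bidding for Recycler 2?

Others bid (4, 4, 4, 4): truth gives -4; bid 7 gives -3 > -4. Violating.
Others bid (4, 4, 4, 7): truth gives -4; bid 7 gives -3 > -4. Violating.
Others bid (4, 4, 7, 4): truth gives -4; bid 7 gives -3 > -4. Violating.
Others bid (4, 4, 7, 7): truth gives -4; bid 7 gives -3 > -4. Violating.
Others bid (4, 4, 4, 14): truth gives -4; no alternative beats it.
Others bid (4, 4, 7, 14): truth gives -4; no alternative beats it.
(Checking all 81 profiles: 8 have a profitable deviation, 73 do not.)

8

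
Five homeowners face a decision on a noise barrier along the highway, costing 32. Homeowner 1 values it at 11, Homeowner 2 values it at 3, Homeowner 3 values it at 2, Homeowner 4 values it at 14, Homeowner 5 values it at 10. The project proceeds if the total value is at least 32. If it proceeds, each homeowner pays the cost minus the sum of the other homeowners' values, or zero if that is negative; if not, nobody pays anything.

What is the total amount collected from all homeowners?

Total value 40 ≥ cost 32, so it is built.
Homeowner 1: others sum to 29; max(0, 32 - 29) = 3.
Homeowner 2: others sum to 37; max(0, 32 - 37) = 0.
Homeowner 3: others sum to 38; max(0, 32 - 38) = 0.
Homeowner 4: others sum to 26; max(0, 32 - 26) = 6.
Homeowner 5: others sum to 30; max(0, 32 - 30) = 2.
Total collected = 3 + 0 + 0 + 6 + 2 = 11.

11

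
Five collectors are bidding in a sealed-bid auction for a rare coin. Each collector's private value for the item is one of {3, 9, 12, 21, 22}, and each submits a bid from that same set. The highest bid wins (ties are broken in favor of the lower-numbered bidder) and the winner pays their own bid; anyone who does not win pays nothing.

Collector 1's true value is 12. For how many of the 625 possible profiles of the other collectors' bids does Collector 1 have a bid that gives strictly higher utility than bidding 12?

Others bid (3, 3, 3, 3): truth gives 0; bid 3 gives 9 > 0. Violating.
Others bid (3, 3, 3, 9): truth gives 0; bid 9 gives 3 > 0. Violating.
Others bid (3, 3, 9, 3): truth gives 0; bid 9 gives 3 > 0. Violating.
Others bid (3, 3, 9, 9): truth gives 0; bid 9 gives 3 > 0. Violating.
Others bid (3, 3, 3, 12): truth gives 0; no alternative beats it.
Others bid (3, 3, 3, 21): truth gives 0; no alternative beats it.
(Checking all 625 profiles: 16 have a profitable deviation, 609 do not.)

16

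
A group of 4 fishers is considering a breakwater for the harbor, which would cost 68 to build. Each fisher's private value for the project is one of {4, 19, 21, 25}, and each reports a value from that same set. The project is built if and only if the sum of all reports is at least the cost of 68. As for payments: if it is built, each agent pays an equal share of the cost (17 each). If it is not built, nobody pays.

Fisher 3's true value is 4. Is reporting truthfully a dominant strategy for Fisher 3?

Yes

Check each profile of the others' reports and compare truth against every alternative report.
Others report (4, 21, 25): truth gives 0, best alternative gives -13.
Others report (4, 25, 21): truth gives 0, best alternative gives -13.
Others report (4, 25, 25): truth gives 0, best alternative gives -13.
Others report (19, 19, 19): truth gives 0, best alternative gives -13.
Others report (19, 19, 21): truth gives 0, best alternative gives -13.
Others report (19, 19, 25): truth gives 0, best alternative gives -13.
(Remaining 58 profiles checked similarly; truth is weakly best in each.)
In every case the truthful report is at least as good as any alternative, so it is a dominant strategy.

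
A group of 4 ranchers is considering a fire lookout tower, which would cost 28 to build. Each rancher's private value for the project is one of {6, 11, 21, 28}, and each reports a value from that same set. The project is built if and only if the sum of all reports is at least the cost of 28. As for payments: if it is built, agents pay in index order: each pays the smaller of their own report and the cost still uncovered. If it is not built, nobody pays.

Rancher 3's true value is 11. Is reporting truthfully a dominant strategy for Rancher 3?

Consider the case where Rancher 1 reports 6, Rancher 2 reports 6 and Rancher 4 reports 11.
Truthful report 11: project built, pays 11, utility 11 - 11 = 0.
Report 6 instead: project built, pays 6, utility 11 - 6 = 5.
Since 5 > 0, reporting 6 is strictly better here, so truthful reporting is not dominant.

No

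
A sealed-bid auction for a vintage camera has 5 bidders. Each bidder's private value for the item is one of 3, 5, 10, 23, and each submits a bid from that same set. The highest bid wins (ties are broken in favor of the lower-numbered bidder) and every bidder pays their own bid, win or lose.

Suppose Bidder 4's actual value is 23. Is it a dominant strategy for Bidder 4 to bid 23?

No

Consider the case where Bidder 1 bids 3, Bidder 2 bids 3, Bidder 3 bids 3 and Bidder 5 bids 3.
Truthful bid 23: wins, pays 23, utility 23 - 23 = 0.
Bid 5 instead: wins, pays 5, utility 23 - 5 = 18.
Since 18 > 0, bidding 5 is strictly better here, so truthful bidding is not dominant.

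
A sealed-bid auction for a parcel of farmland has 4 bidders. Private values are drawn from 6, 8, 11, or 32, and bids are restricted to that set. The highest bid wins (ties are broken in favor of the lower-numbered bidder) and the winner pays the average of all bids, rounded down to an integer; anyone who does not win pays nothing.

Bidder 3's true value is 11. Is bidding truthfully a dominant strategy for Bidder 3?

No

Consider the case where Bidder 1 bids 6, Bidder 2 bids 6 and Bidder 4 bids 6.
Truthful bid 11: wins, pays 7, utility 11 - 7 = 4.
Bid 8 instead: wins, pays 6, utility 11 - 6 = 5.
Since 5 > 4, bidding 8 is strictly better here, so truthful bidding is not dominant.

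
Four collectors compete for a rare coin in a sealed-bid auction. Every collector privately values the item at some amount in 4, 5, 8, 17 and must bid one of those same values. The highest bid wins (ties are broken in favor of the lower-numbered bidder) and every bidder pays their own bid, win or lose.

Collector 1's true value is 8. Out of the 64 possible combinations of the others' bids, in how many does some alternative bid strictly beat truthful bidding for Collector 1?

Others bid (4, 4, 4): truth gives 0; bid 4 gives 4 > 0. Violating.
Others bid (4, 4, 5): truth gives 0; bid 5 gives 3 > 0. Violating.
Others bid (4, 4, 17): truth gives -8; bid 4 gives -4 > -8. Violating.
Others bid (4, 5, 4): truth gives 0; bid 5 gives 3 > 0. Violating.
Others bid (4, 4, 8): truth gives 0; no alternative beats it.
Others bid (4, 5, 8): truth gives 0; no alternative beats it.
(Checking all 64 profiles: 45 have a profitable deviation, 19 do not.)

45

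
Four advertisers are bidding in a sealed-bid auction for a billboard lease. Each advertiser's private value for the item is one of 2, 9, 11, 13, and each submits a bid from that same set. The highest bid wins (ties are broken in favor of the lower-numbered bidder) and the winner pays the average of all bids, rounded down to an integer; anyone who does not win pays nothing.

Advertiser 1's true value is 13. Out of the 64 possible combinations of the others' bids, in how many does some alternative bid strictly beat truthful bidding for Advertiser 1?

17

Others bid (2, 2, 2): truth gives 9; bid 2 gives 11 > 9. Violating.
Others bid (2, 2, 9): truth gives 7; bid 9 gives 8 > 7. Violating.
Others bid (2, 2, 11): truth gives 6; bid 11 gives 7 > 6. Violating.
Others bid (2, 9, 2): truth gives 7; bid 9 gives 8 > 7. Violating.
Others bid (2, 2, 13): truth gives 6; no alternative beats it.
Others bid (2, 9, 11): truth gives 5; no alternative beats it.
(Checking all 64 profiles: 17 have a profitable deviation, 47 do not.)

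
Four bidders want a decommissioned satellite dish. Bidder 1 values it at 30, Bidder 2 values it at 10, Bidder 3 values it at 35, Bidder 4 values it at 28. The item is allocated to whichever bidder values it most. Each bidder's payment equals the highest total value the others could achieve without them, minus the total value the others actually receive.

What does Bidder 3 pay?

Bidder 3 has the highest value and receives the item.
Without Bidder 3, the item would go to the next-highest value, 30, so the others could achieve 30.
With Bidder 3 present and winning, the others receive nothing, so their total is 0.
Payment = 30 - 0 = 30.

30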